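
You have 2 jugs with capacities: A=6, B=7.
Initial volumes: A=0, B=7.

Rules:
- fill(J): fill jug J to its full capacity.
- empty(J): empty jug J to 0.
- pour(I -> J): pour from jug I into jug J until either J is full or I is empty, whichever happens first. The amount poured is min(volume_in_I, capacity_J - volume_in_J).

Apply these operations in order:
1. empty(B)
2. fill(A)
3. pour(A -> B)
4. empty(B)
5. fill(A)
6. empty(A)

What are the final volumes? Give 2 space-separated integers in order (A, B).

Answer: 0 0

Derivation:
Step 1: empty(B) -> (A=0 B=0)
Step 2: fill(A) -> (A=6 B=0)
Step 3: pour(A -> B) -> (A=0 B=6)
Step 4: empty(B) -> (A=0 B=0)
Step 5: fill(A) -> (A=6 B=0)
Step 6: empty(A) -> (A=0 B=0)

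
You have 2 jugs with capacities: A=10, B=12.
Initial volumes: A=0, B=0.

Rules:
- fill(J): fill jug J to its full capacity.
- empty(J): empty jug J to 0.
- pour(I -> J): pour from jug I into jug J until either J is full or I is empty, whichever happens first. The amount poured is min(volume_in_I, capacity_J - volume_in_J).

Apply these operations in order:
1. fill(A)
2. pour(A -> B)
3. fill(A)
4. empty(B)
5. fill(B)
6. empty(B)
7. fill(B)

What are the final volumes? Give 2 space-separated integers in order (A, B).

Answer: 10 12

Derivation:
Step 1: fill(A) -> (A=10 B=0)
Step 2: pour(A -> B) -> (A=0 B=10)
Step 3: fill(A) -> (A=10 B=10)
Step 4: empty(B) -> (A=10 B=0)
Step 5: fill(B) -> (A=10 B=12)
Step 6: empty(B) -> (A=10 B=0)
Step 7: fill(B) -> (A=10 B=12)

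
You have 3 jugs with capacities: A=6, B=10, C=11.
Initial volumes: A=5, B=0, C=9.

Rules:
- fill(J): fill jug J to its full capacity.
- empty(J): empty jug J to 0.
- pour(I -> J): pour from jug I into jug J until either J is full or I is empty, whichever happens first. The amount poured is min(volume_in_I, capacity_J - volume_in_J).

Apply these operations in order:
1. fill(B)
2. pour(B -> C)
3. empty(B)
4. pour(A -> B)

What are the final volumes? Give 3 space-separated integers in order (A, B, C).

Answer: 0 5 11

Derivation:
Step 1: fill(B) -> (A=5 B=10 C=9)
Step 2: pour(B -> C) -> (A=5 B=8 C=11)
Step 3: empty(B) -> (A=5 B=0 C=11)
Step 4: pour(A -> B) -> (A=0 B=5 C=11)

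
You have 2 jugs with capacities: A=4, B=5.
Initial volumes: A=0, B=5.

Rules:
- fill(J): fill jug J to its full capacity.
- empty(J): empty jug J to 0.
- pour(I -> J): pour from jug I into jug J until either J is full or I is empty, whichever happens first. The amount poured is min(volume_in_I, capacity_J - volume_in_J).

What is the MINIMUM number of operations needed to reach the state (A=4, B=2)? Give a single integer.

Answer: 5

Derivation:
BFS from (A=0, B=5). One shortest path:
  1. pour(B -> A) -> (A=4 B=1)
  2. empty(A) -> (A=0 B=1)
  3. pour(B -> A) -> (A=1 B=0)
  4. fill(B) -> (A=1 B=5)
  5. pour(B -> A) -> (A=4 B=2)
Reached target in 5 moves.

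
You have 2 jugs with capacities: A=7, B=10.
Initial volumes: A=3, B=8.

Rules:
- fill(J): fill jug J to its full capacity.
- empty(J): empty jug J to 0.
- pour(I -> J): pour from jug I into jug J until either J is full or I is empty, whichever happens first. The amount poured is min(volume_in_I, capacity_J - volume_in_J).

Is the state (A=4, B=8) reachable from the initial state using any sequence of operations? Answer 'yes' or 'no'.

BFS explored all 35 reachable states.
Reachable set includes: (0,0), (0,1), (0,2), (0,3), (0,4), (0,5), (0,6), (0,7), (0,8), (0,9), (0,10), (1,0) ...
Target (A=4, B=8) not in reachable set → no.

Answer: no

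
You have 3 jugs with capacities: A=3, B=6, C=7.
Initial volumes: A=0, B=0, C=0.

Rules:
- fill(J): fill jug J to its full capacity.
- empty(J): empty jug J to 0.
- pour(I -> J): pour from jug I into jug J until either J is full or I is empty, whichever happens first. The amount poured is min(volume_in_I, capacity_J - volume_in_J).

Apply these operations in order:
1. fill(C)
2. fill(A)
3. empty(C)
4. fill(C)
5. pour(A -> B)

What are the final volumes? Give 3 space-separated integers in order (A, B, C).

Answer: 0 3 7

Derivation:
Step 1: fill(C) -> (A=0 B=0 C=7)
Step 2: fill(A) -> (A=3 B=0 C=7)
Step 3: empty(C) -> (A=3 B=0 C=0)
Step 4: fill(C) -> (A=3 B=0 C=7)
Step 5: pour(A -> B) -> (A=0 B=3 C=7)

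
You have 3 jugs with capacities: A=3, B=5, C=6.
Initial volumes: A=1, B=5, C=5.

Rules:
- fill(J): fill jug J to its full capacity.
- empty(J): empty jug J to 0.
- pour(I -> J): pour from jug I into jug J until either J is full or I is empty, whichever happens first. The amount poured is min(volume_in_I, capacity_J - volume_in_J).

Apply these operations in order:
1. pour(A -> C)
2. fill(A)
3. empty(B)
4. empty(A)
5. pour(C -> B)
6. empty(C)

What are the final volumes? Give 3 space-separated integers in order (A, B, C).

Answer: 0 5 0

Derivation:
Step 1: pour(A -> C) -> (A=0 B=5 C=6)
Step 2: fill(A) -> (A=3 B=5 C=6)
Step 3: empty(B) -> (A=3 B=0 C=6)
Step 4: empty(A) -> (A=0 B=0 C=6)
Step 5: pour(C -> B) -> (A=0 B=5 C=1)
Step 6: empty(C) -> (A=0 B=5 C=0)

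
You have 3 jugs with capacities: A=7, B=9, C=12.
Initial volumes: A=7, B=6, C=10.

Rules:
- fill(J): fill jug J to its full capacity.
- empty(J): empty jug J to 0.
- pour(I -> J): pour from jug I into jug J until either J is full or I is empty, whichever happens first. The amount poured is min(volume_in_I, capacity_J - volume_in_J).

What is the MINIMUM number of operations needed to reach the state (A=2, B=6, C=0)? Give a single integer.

Answer: 5

Derivation:
BFS from (A=7, B=6, C=10). One shortest path:
  1. empty(C) -> (A=7 B=6 C=0)
  2. pour(A -> C) -> (A=0 B=6 C=7)
  3. fill(A) -> (A=7 B=6 C=7)
  4. pour(A -> C) -> (A=2 B=6 C=12)
  5. empty(C) -> (A=2 B=6 C=0)
Reached target in 5 moves.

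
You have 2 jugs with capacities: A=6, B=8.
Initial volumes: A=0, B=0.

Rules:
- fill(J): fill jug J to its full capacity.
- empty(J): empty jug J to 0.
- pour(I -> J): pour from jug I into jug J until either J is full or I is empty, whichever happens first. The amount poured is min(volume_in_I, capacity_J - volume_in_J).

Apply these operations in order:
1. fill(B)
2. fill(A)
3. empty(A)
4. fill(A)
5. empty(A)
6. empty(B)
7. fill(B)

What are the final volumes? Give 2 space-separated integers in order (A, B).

Answer: 0 8

Derivation:
Step 1: fill(B) -> (A=0 B=8)
Step 2: fill(A) -> (A=6 B=8)
Step 3: empty(A) -> (A=0 B=8)
Step 4: fill(A) -> (A=6 B=8)
Step 5: empty(A) -> (A=0 B=8)
Step 6: empty(B) -> (A=0 B=0)
Step 7: fill(B) -> (A=0 B=8)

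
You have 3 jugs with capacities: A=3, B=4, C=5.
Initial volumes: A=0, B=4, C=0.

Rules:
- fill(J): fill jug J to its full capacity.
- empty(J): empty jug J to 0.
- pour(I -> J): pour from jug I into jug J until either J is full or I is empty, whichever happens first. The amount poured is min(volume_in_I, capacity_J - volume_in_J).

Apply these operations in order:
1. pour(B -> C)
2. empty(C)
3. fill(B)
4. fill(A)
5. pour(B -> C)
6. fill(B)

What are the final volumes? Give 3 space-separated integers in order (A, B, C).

Answer: 3 4 4

Derivation:
Step 1: pour(B -> C) -> (A=0 B=0 C=4)
Step 2: empty(C) -> (A=0 B=0 C=0)
Step 3: fill(B) -> (A=0 B=4 C=0)
Step 4: fill(A) -> (A=3 B=4 C=0)
Step 5: pour(B -> C) -> (A=3 B=0 C=4)
Step 6: fill(B) -> (A=3 B=4 C=4)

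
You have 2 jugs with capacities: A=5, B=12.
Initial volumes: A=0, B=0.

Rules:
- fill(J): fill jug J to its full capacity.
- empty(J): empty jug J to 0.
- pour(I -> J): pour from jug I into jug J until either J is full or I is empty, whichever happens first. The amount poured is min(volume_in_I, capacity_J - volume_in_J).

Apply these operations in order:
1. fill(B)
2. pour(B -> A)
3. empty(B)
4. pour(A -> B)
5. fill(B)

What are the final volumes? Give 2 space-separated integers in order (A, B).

Step 1: fill(B) -> (A=0 B=12)
Step 2: pour(B -> A) -> (A=5 B=7)
Step 3: empty(B) -> (A=5 B=0)
Step 4: pour(A -> B) -> (A=0 B=5)
Step 5: fill(B) -> (A=0 B=12)

Answer: 0 12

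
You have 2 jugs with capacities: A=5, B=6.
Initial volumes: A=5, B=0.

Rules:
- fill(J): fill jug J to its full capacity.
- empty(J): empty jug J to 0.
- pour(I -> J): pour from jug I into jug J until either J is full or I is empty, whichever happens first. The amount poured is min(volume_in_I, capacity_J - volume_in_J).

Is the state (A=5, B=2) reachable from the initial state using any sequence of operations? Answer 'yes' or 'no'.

Answer: yes

Derivation:
BFS from (A=5, B=0):
  1. empty(A) -> (A=0 B=0)
  2. fill(B) -> (A=0 B=6)
  3. pour(B -> A) -> (A=5 B=1)
  4. empty(A) -> (A=0 B=1)
  5. pour(B -> A) -> (A=1 B=0)
  6. fill(B) -> (A=1 B=6)
  7. pour(B -> A) -> (A=5 B=2)
Target reached → yes.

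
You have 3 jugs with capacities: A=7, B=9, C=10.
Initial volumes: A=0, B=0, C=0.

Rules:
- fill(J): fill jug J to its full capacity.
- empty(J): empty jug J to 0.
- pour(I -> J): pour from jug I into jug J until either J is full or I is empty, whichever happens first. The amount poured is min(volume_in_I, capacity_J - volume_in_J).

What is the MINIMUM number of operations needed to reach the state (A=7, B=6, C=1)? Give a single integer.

Answer: 6

Derivation:
BFS from (A=0, B=0, C=0). One shortest path:
  1. fill(A) -> (A=7 B=0 C=0)
  2. pour(A -> C) -> (A=0 B=0 C=7)
  3. fill(A) -> (A=7 B=0 C=7)
  4. pour(A -> C) -> (A=4 B=0 C=10)
  5. pour(C -> B) -> (A=4 B=9 C=1)
  6. pour(B -> A) -> (A=7 B=6 C=1)
Reached target in 6 moves.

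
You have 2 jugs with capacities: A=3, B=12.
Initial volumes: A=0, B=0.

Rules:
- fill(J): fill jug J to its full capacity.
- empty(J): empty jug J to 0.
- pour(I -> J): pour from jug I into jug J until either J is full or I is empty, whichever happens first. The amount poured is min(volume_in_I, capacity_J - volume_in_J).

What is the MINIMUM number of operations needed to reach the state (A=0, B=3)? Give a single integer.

Answer: 2

Derivation:
BFS from (A=0, B=0). One shortest path:
  1. fill(A) -> (A=3 B=0)
  2. pour(A -> B) -> (A=0 B=3)
Reached target in 2 moves.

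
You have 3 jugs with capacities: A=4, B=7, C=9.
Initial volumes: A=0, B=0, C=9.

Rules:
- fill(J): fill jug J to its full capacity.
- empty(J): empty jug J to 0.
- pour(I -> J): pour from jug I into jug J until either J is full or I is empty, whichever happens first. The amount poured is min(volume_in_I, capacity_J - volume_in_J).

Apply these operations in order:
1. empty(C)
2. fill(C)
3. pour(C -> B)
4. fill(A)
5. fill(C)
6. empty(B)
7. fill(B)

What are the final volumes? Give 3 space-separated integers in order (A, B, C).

Answer: 4 7 9

Derivation:
Step 1: empty(C) -> (A=0 B=0 C=0)
Step 2: fill(C) -> (A=0 B=0 C=9)
Step 3: pour(C -> B) -> (A=0 B=7 C=2)
Step 4: fill(A) -> (A=4 B=7 C=2)
Step 5: fill(C) -> (A=4 B=7 C=9)
Step 6: empty(B) -> (A=4 B=0 C=9)
Step 7: fill(B) -> (A=4 B=7 C=9)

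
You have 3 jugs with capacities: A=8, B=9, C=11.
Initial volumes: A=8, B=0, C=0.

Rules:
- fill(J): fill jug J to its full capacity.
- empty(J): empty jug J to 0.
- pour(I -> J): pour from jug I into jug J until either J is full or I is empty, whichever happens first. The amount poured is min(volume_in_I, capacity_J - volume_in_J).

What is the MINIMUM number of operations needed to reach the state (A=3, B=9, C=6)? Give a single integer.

BFS from (A=8, B=0, C=0). One shortest path:
  1. fill(B) -> (A=8 B=9 C=0)
  2. pour(A -> C) -> (A=0 B=9 C=8)
  3. pour(B -> C) -> (A=0 B=6 C=11)
  4. pour(C -> A) -> (A=8 B=6 C=3)
  5. empty(A) -> (A=0 B=6 C=3)
  6. pour(C -> A) -> (A=3 B=6 C=0)
  7. pour(B -> C) -> (A=3 B=0 C=6)
  8. fill(B) -> (A=3 B=9 C=6)
Reached target in 8 moves.

Answer: 8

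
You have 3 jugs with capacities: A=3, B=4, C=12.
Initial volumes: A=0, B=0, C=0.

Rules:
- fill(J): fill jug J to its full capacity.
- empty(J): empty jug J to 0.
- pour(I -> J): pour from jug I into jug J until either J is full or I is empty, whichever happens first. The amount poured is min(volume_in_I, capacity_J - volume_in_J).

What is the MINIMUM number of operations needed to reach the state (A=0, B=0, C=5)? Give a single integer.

BFS from (A=0, B=0, C=0). One shortest path:
  1. fill(C) -> (A=0 B=0 C=12)
  2. pour(C -> A) -> (A=3 B=0 C=9)
  3. empty(A) -> (A=0 B=0 C=9)
  4. pour(C -> B) -> (A=0 B=4 C=5)
  5. empty(B) -> (A=0 B=0 C=5)
Reached target in 5 moves.

Answer: 5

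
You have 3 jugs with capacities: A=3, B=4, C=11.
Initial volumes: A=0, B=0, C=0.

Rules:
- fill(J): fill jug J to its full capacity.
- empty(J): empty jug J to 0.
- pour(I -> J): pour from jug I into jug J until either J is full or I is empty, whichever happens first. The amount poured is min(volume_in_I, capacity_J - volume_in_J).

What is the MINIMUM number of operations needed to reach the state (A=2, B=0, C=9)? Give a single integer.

Answer: 6

Derivation:
BFS from (A=0, B=0, C=0). One shortest path:
  1. fill(C) -> (A=0 B=0 C=11)
  2. pour(C -> A) -> (A=3 B=0 C=8)
  3. pour(A -> B) -> (A=0 B=3 C=8)
  4. pour(C -> A) -> (A=3 B=3 C=5)
  5. pour(A -> B) -> (A=2 B=4 C=5)
  6. pour(B -> C) -> (A=2 B=0 C=9)
Reached target in 6 moves.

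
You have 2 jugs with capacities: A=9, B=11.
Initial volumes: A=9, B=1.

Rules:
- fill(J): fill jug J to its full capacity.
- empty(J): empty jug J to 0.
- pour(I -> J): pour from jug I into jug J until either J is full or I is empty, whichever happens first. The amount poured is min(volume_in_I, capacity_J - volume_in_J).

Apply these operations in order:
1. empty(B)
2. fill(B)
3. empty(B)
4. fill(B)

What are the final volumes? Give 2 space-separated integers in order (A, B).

Step 1: empty(B) -> (A=9 B=0)
Step 2: fill(B) -> (A=9 B=11)
Step 3: empty(B) -> (A=9 B=0)
Step 4: fill(B) -> (A=9 B=11)

Answer: 9 11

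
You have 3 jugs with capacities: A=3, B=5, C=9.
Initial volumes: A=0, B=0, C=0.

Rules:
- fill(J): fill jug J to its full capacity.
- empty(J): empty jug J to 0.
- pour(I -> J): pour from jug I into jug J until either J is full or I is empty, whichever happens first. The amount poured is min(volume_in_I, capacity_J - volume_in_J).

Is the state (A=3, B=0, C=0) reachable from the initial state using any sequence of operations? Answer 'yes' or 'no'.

BFS from (A=0, B=0, C=0):
  1. fill(A) -> (A=3 B=0 C=0)
Target reached → yes.

Answer: yes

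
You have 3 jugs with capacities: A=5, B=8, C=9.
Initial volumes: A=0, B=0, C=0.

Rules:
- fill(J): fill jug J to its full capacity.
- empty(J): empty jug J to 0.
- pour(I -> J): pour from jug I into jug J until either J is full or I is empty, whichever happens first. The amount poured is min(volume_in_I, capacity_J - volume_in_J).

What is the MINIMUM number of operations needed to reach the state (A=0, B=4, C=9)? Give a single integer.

Answer: 4

Derivation:
BFS from (A=0, B=0, C=0). One shortest path:
  1. fill(A) -> (A=5 B=0 C=0)
  2. fill(B) -> (A=5 B=8 C=0)
  3. pour(A -> C) -> (A=0 B=8 C=5)
  4. pour(B -> C) -> (A=0 B=4 C=9)
Reached target in 4 moves.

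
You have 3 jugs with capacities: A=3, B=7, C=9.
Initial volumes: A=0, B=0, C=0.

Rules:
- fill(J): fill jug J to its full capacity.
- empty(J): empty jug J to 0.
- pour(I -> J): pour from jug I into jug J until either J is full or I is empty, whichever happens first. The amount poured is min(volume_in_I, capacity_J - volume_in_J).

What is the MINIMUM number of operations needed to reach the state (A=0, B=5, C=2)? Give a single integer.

BFS from (A=0, B=0, C=0). One shortest path:
  1. fill(A) -> (A=3 B=0 C=0)
  2. fill(B) -> (A=3 B=7 C=0)
  3. pour(B -> C) -> (A=3 B=0 C=7)
  4. pour(A -> C) -> (A=1 B=0 C=9)
  5. pour(C -> B) -> (A=1 B=7 C=2)
  6. pour(B -> A) -> (A=3 B=5 C=2)
  7. empty(A) -> (A=0 B=5 C=2)
Reached target in 7 moves.

Answer: 7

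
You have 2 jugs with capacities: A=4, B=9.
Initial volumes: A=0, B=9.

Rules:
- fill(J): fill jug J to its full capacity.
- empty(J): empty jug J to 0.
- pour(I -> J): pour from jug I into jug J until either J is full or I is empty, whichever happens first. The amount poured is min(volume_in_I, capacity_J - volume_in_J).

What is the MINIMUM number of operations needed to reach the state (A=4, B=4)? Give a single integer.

Answer: 4

Derivation:
BFS from (A=0, B=9). One shortest path:
  1. fill(A) -> (A=4 B=9)
  2. empty(B) -> (A=4 B=0)
  3. pour(A -> B) -> (A=0 B=4)
  4. fill(A) -> (A=4 B=4)
Reached target in 4 moves.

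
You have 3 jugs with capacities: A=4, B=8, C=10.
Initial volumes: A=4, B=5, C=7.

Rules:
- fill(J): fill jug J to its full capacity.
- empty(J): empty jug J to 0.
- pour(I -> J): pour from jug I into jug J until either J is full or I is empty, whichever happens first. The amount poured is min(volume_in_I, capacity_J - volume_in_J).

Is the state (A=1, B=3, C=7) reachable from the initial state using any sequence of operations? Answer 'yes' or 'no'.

BFS explored all 306 reachable states.
Reachable set includes: (0,0,0), (0,0,1), (0,0,2), (0,0,3), (0,0,4), (0,0,5), (0,0,6), (0,0,7), (0,0,8), (0,0,9), (0,0,10), (0,1,0) ...
Target (A=1, B=3, C=7) not in reachable set → no.

Answer: no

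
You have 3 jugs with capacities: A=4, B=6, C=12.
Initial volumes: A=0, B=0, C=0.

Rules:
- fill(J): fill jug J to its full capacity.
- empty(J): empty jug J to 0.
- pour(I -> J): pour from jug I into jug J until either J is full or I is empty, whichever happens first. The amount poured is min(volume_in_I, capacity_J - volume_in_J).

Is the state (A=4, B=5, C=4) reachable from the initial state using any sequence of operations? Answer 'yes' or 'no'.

Answer: no

Derivation:
BFS explored all 74 reachable states.
Reachable set includes: (0,0,0), (0,0,2), (0,0,4), (0,0,6), (0,0,8), (0,0,10), (0,0,12), (0,2,0), (0,2,2), (0,2,4), (0,2,6), (0,2,8) ...
Target (A=4, B=5, C=4) not in reachable set → no.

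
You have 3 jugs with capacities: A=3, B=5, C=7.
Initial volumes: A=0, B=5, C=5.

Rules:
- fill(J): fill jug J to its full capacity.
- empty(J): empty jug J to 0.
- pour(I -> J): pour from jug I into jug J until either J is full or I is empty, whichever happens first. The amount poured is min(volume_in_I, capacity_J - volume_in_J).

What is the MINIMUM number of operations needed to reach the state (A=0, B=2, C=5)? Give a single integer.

BFS from (A=0, B=5, C=5). One shortest path:
  1. pour(B -> A) -> (A=3 B=2 C=5)
  2. empty(A) -> (A=0 B=2 C=5)
Reached target in 2 moves.

Answer: 2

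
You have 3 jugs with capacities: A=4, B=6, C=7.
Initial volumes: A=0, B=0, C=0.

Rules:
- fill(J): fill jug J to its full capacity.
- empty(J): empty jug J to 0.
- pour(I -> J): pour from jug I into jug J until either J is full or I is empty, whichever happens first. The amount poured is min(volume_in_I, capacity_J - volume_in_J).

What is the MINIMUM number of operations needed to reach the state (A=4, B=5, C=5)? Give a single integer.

Answer: 7

Derivation:
BFS from (A=0, B=0, C=0). One shortest path:
  1. fill(C) -> (A=0 B=0 C=7)
  2. pour(C -> A) -> (A=4 B=0 C=3)
  3. pour(A -> B) -> (A=0 B=4 C=3)
  4. pour(C -> A) -> (A=3 B=4 C=0)
  5. fill(C) -> (A=3 B=4 C=7)
  6. pour(C -> B) -> (A=3 B=6 C=5)
  7. pour(B -> A) -> (A=4 B=5 C=5)
Reached target in 7 moves.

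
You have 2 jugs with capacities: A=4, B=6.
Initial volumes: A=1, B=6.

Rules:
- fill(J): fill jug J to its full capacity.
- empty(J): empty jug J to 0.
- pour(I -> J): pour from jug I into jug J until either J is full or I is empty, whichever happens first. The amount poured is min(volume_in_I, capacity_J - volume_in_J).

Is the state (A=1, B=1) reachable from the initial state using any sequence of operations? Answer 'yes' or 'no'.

Answer: no

Derivation:
BFS explored all 20 reachable states.
Reachable set includes: (0,0), (0,1), (0,2), (0,3), (0,4), (0,5), (0,6), (1,0), (1,6), (2,0), (2,6), (3,0) ...
Target (A=1, B=1) not in reachable set → no.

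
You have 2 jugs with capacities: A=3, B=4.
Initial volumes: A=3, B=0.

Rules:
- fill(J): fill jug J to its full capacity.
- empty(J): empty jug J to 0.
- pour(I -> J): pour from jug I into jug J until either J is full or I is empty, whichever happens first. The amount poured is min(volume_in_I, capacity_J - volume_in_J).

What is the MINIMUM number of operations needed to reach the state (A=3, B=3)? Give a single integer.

BFS from (A=3, B=0). One shortest path:
  1. pour(A -> B) -> (A=0 B=3)
  2. fill(A) -> (A=3 B=3)
Reached target in 2 moves.

Answer: 2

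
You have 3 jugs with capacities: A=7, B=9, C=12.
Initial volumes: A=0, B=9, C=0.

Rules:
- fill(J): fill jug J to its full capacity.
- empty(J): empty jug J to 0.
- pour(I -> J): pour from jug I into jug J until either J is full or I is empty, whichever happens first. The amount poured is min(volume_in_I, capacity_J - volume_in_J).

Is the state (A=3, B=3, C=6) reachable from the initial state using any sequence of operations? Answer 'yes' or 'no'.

BFS explored all 512 reachable states.
Reachable set includes: (0,0,0), (0,0,1), (0,0,2), (0,0,3), (0,0,4), (0,0,5), (0,0,6), (0,0,7), (0,0,8), (0,0,9), (0,0,10), (0,0,11) ...
Target (A=3, B=3, C=6) not in reachable set → no.

Answer: no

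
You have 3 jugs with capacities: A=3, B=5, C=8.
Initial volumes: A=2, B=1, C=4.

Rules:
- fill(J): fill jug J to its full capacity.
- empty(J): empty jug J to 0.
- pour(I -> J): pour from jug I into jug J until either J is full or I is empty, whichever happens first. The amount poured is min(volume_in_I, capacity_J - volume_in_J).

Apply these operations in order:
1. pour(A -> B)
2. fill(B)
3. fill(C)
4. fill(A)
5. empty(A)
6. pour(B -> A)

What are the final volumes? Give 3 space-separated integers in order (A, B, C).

Step 1: pour(A -> B) -> (A=0 B=3 C=4)
Step 2: fill(B) -> (A=0 B=5 C=4)
Step 3: fill(C) -> (A=0 B=5 C=8)
Step 4: fill(A) -> (A=3 B=5 C=8)
Step 5: empty(A) -> (A=0 B=5 C=8)
Step 6: pour(B -> A) -> (A=3 B=2 C=8)

Answer: 3 2 8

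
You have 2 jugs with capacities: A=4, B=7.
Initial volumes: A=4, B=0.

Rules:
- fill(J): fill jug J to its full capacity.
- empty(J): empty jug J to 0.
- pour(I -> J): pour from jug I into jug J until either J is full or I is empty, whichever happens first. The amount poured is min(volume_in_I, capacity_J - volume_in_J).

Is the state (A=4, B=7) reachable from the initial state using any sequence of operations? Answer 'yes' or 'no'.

Answer: yes

Derivation:
BFS from (A=4, B=0):
  1. fill(B) -> (A=4 B=7)
Target reached → yes.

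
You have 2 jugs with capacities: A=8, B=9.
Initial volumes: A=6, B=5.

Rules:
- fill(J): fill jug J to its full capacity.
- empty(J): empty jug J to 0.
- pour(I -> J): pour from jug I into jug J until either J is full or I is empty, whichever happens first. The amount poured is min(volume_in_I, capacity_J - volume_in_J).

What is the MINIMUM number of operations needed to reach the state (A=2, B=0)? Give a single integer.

BFS from (A=6, B=5). One shortest path:
  1. pour(A -> B) -> (A=2 B=9)
  2. empty(B) -> (A=2 B=0)
Reached target in 2 moves.

Answer: 2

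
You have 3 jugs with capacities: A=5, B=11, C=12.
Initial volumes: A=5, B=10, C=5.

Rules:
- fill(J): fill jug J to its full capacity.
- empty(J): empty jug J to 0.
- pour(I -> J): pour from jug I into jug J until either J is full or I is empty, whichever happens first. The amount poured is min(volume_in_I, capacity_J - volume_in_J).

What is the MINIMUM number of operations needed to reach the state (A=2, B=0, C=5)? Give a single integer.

Answer: 8

Derivation:
BFS from (A=5, B=10, C=5). One shortest path:
  1. pour(A -> C) -> (A=0 B=10 C=10)
  2. fill(A) -> (A=5 B=10 C=10)
  3. pour(B -> C) -> (A=5 B=8 C=12)
  4. empty(C) -> (A=5 B=8 C=0)
  5. pour(A -> C) -> (A=0 B=8 C=5)
  6. fill(A) -> (A=5 B=8 C=5)
  7. pour(A -> B) -> (A=2 B=11 C=5)
  8. empty(B) -> (A=2 B=0 C=5)
Reached target in 8 moves.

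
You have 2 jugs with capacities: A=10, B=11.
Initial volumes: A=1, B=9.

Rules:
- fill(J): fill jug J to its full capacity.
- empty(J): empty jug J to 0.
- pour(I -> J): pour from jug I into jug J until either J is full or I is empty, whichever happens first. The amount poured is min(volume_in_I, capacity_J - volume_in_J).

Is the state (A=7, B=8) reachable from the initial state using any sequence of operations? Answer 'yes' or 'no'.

BFS explored all 43 reachable states.
Reachable set includes: (0,0), (0,1), (0,2), (0,3), (0,4), (0,5), (0,6), (0,7), (0,8), (0,9), (0,10), (0,11) ...
Target (A=7, B=8) not in reachable set → no.

Answer: no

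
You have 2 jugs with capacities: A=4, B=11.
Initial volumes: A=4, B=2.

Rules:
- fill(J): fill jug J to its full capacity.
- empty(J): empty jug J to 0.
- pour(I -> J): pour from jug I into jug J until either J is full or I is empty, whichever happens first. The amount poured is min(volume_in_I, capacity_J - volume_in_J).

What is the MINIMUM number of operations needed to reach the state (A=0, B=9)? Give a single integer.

Answer: 5

Derivation:
BFS from (A=4, B=2). One shortest path:
  1. empty(A) -> (A=0 B=2)
  2. pour(B -> A) -> (A=2 B=0)
  3. fill(B) -> (A=2 B=11)
  4. pour(B -> A) -> (A=4 B=9)
  5. empty(A) -> (A=0 B=9)
Reached target in 5 moves.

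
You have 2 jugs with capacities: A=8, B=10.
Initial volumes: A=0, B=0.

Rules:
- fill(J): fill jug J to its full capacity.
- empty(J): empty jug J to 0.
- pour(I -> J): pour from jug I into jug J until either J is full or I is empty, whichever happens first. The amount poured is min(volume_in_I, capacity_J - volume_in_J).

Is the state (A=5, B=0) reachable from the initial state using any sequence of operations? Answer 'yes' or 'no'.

Answer: no

Derivation:
BFS explored all 18 reachable states.
Reachable set includes: (0,0), (0,2), (0,4), (0,6), (0,8), (0,10), (2,0), (2,10), (4,0), (4,10), (6,0), (6,10) ...
Target (A=5, B=0) not in reachable set → no.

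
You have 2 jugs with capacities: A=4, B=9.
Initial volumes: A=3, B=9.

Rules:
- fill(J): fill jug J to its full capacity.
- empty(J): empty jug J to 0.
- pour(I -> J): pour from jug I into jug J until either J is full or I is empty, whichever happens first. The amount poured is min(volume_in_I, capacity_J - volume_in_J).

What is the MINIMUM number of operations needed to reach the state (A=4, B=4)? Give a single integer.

Answer: 3

Derivation:
BFS from (A=3, B=9). One shortest path:
  1. pour(B -> A) -> (A=4 B=8)
  2. empty(A) -> (A=0 B=8)
  3. pour(B -> A) -> (A=4 B=4)
Reached target in 3 moves.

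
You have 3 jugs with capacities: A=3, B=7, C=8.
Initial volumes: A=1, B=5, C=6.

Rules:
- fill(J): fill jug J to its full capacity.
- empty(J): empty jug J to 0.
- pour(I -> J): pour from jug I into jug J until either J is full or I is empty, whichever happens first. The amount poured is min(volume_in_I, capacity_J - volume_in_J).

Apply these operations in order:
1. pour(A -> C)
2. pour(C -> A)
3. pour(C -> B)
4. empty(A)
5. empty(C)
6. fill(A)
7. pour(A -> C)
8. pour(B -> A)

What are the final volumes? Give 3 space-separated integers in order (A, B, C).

Answer: 3 4 3

Derivation:
Step 1: pour(A -> C) -> (A=0 B=5 C=7)
Step 2: pour(C -> A) -> (A=3 B=5 C=4)
Step 3: pour(C -> B) -> (A=3 B=7 C=2)
Step 4: empty(A) -> (A=0 B=7 C=2)
Step 5: empty(C) -> (A=0 B=7 C=0)
Step 6: fill(A) -> (A=3 B=7 C=0)
Step 7: pour(A -> C) -> (A=0 B=7 C=3)
Step 8: pour(B -> A) -> (A=3 B=4 C=3)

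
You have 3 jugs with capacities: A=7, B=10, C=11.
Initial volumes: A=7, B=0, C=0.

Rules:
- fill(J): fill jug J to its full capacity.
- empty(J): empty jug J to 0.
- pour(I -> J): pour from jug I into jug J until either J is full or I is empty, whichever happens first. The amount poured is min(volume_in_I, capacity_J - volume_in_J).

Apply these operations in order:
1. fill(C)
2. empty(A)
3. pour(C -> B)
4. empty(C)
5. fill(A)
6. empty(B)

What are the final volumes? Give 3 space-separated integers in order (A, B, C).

Answer: 7 0 0

Derivation:
Step 1: fill(C) -> (A=7 B=0 C=11)
Step 2: empty(A) -> (A=0 B=0 C=11)
Step 3: pour(C -> B) -> (A=0 B=10 C=1)
Step 4: empty(C) -> (A=0 B=10 C=0)
Step 5: fill(A) -> (A=7 B=10 C=0)
Step 6: empty(B) -> (A=7 B=0 C=0)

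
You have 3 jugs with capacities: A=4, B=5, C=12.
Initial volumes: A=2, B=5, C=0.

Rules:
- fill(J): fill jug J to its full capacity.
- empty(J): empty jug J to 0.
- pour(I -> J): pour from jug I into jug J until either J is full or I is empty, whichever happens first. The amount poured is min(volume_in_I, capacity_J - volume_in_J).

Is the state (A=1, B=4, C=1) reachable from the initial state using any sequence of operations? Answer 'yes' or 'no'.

Answer: no

Derivation:
BFS explored all 258 reachable states.
Reachable set includes: (0,0,0), (0,0,1), (0,0,2), (0,0,3), (0,0,4), (0,0,5), (0,0,6), (0,0,7), (0,0,8), (0,0,9), (0,0,10), (0,0,11) ...
Target (A=1, B=4, C=1) not in reachable set → no.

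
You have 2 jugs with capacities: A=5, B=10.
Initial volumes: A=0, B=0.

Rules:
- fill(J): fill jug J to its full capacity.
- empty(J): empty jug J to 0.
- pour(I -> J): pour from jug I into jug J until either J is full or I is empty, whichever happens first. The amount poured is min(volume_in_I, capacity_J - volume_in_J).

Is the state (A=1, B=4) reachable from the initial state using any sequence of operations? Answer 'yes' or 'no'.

Answer: no

Derivation:
BFS explored all 6 reachable states.
Reachable set includes: (0,0), (0,5), (0,10), (5,0), (5,5), (5,10)
Target (A=1, B=4) not in reachable set → no.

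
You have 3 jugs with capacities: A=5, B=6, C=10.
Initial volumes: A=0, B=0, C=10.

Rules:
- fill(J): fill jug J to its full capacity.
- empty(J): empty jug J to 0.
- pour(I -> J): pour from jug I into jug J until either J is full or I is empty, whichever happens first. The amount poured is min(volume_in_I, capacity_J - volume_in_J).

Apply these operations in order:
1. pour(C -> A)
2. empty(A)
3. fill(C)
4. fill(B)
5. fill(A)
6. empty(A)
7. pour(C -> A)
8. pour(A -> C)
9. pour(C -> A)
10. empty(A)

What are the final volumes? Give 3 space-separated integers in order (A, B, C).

Step 1: pour(C -> A) -> (A=5 B=0 C=5)
Step 2: empty(A) -> (A=0 B=0 C=5)
Step 3: fill(C) -> (A=0 B=0 C=10)
Step 4: fill(B) -> (A=0 B=6 C=10)
Step 5: fill(A) -> (A=5 B=6 C=10)
Step 6: empty(A) -> (A=0 B=6 C=10)
Step 7: pour(C -> A) -> (A=5 B=6 C=5)
Step 8: pour(A -> C) -> (A=0 B=6 C=10)
Step 9: pour(C -> A) -> (A=5 B=6 C=5)
Step 10: empty(A) -> (A=0 B=6 C=5)

Answer: 0 6 5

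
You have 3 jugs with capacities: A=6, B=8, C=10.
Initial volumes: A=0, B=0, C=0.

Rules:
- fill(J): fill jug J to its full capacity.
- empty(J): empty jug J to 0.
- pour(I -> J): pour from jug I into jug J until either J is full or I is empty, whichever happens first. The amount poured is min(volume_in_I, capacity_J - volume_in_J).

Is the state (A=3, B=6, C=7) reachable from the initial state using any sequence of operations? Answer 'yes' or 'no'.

BFS explored all 96 reachable states.
Reachable set includes: (0,0,0), (0,0,2), (0,0,4), (0,0,6), (0,0,8), (0,0,10), (0,2,0), (0,2,2), (0,2,4), (0,2,6), (0,2,8), (0,2,10) ...
Target (A=3, B=6, C=7) not in reachable set → no.

Answer: no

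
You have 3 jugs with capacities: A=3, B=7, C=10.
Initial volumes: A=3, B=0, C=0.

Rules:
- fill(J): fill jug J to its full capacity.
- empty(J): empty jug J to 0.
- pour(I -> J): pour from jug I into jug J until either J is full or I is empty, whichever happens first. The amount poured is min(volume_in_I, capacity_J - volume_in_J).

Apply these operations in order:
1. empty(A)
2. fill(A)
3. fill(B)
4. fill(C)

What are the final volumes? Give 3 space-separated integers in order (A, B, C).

Answer: 3 7 10

Derivation:
Step 1: empty(A) -> (A=0 B=0 C=0)
Step 2: fill(A) -> (A=3 B=0 C=0)
Step 3: fill(B) -> (A=3 B=7 C=0)
Step 4: fill(C) -> (A=3 B=7 C=10)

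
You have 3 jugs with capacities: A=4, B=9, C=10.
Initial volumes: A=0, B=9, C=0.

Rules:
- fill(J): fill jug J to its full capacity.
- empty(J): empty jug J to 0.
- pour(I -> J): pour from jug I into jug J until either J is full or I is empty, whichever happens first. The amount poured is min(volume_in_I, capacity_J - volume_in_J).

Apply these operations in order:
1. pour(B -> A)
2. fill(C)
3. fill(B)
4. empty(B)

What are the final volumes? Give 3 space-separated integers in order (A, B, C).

Answer: 4 0 10

Derivation:
Step 1: pour(B -> A) -> (A=4 B=5 C=0)
Step 2: fill(C) -> (A=4 B=5 C=10)
Step 3: fill(B) -> (A=4 B=9 C=10)
Step 4: empty(B) -> (A=4 B=0 C=10)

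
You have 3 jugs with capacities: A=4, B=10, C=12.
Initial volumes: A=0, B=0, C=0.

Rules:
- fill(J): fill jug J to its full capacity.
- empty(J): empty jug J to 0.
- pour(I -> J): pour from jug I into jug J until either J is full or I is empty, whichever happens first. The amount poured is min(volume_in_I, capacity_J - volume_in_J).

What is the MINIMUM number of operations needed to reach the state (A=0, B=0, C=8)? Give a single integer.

BFS from (A=0, B=0, C=0). One shortest path:
  1. fill(C) -> (A=0 B=0 C=12)
  2. pour(C -> A) -> (A=4 B=0 C=8)
  3. empty(A) -> (A=0 B=0 C=8)
Reached target in 3 moves.

Answer: 3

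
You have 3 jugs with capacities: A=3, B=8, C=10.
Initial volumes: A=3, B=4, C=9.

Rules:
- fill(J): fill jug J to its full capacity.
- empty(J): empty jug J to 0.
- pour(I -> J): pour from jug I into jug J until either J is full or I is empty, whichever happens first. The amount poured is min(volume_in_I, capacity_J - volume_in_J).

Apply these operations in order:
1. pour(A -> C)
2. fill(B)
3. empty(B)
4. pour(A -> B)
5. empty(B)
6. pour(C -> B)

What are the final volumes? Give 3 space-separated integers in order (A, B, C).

Step 1: pour(A -> C) -> (A=2 B=4 C=10)
Step 2: fill(B) -> (A=2 B=8 C=10)
Step 3: empty(B) -> (A=2 B=0 C=10)
Step 4: pour(A -> B) -> (A=0 B=2 C=10)
Step 5: empty(B) -> (A=0 B=0 C=10)
Step 6: pour(C -> B) -> (A=0 B=8 C=2)

Answer: 0 8 2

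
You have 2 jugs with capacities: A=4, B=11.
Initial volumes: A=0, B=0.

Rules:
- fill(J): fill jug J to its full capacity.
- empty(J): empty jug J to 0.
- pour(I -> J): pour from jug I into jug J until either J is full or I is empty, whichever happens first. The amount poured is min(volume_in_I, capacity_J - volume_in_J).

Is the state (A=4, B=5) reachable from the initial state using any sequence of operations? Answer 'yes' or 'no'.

Answer: yes

Derivation:
BFS from (A=0, B=0):
  1. fill(A) -> (A=4 B=0)
  2. pour(A -> B) -> (A=0 B=4)
  3. fill(A) -> (A=4 B=4)
  4. pour(A -> B) -> (A=0 B=8)
  5. fill(A) -> (A=4 B=8)
  6. pour(A -> B) -> (A=1 B=11)
  7. empty(B) -> (A=1 B=0)
  8. pour(A -> B) -> (A=0 B=1)
  9. fill(A) -> (A=4 B=1)
  10. pour(A -> B) -> (A=0 B=5)
  11. fill(A) -> (A=4 B=5)
Target reached → yes.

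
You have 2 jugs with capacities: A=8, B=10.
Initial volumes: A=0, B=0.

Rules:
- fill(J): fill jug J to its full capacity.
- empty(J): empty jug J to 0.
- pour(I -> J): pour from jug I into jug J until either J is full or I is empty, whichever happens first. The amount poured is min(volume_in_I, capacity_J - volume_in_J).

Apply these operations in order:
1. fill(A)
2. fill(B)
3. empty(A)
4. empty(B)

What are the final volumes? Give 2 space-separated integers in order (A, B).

Answer: 0 0

Derivation:
Step 1: fill(A) -> (A=8 B=0)
Step 2: fill(B) -> (A=8 B=10)
Step 3: empty(A) -> (A=0 B=10)
Step 4: empty(B) -> (A=0 B=0)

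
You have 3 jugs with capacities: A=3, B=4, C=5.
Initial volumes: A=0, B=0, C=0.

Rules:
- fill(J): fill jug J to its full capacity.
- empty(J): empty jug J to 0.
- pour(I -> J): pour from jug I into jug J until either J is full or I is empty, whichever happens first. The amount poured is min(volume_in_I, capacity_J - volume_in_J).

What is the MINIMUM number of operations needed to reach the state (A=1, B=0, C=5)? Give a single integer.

Answer: 4

Derivation:
BFS from (A=0, B=0, C=0). One shortest path:
  1. fill(A) -> (A=3 B=0 C=0)
  2. pour(A -> C) -> (A=0 B=0 C=3)
  3. fill(A) -> (A=3 B=0 C=3)
  4. pour(A -> C) -> (A=1 B=0 C=5)
Reached target in 4 moves.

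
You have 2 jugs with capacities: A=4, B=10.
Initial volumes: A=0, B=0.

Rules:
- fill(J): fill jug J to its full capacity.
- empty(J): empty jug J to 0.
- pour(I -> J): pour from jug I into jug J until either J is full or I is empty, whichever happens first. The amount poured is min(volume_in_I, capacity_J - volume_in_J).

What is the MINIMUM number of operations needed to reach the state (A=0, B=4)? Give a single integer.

BFS from (A=0, B=0). One shortest path:
  1. fill(A) -> (A=4 B=0)
  2. pour(A -> B) -> (A=0 B=4)
Reached target in 2 moves.

Answer: 2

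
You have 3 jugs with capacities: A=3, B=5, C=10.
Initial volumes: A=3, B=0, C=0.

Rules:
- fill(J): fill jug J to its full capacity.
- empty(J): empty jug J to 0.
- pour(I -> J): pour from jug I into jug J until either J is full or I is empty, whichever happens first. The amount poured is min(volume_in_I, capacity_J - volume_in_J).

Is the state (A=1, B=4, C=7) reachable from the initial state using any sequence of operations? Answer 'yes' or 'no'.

BFS explored all 192 reachable states.
Reachable set includes: (0,0,0), (0,0,1), (0,0,2), (0,0,3), (0,0,4), (0,0,5), (0,0,6), (0,0,7), (0,0,8), (0,0,9), (0,0,10), (0,1,0) ...
Target (A=1, B=4, C=7) not in reachable set → no.

Answer: no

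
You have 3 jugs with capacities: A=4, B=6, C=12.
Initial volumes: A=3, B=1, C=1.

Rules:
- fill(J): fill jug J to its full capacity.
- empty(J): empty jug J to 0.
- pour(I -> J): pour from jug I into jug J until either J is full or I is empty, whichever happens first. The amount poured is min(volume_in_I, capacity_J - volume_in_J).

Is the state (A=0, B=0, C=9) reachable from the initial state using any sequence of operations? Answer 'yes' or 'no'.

BFS from (A=3, B=1, C=1):
  1. fill(B) -> (A=3 B=6 C=1)
  2. empty(C) -> (A=3 B=6 C=0)
  3. pour(A -> C) -> (A=0 B=6 C=3)
  4. pour(B -> C) -> (A=0 B=0 C=9)
Target reached → yes.

Answer: yes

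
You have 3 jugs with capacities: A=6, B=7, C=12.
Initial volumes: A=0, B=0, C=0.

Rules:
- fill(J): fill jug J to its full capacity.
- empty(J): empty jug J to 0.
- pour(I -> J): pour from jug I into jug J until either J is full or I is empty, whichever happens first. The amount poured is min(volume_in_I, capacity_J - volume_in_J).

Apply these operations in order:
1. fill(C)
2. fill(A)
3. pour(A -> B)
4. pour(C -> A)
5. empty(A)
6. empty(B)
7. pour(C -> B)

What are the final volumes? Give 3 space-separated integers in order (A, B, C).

Answer: 0 6 0

Derivation:
Step 1: fill(C) -> (A=0 B=0 C=12)
Step 2: fill(A) -> (A=6 B=0 C=12)
Step 3: pour(A -> B) -> (A=0 B=6 C=12)
Step 4: pour(C -> A) -> (A=6 B=6 C=6)
Step 5: empty(A) -> (A=0 B=6 C=6)
Step 6: empty(B) -> (A=0 B=0 C=6)
Step 7: pour(C -> B) -> (A=0 B=6 C=0)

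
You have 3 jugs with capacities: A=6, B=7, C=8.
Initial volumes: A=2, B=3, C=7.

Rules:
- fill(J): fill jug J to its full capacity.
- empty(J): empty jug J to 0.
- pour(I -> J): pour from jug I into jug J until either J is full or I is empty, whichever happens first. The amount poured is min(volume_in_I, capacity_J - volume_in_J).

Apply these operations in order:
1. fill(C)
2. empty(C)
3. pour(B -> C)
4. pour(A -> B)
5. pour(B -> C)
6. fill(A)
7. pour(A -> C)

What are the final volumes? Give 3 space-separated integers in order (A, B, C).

Step 1: fill(C) -> (A=2 B=3 C=8)
Step 2: empty(C) -> (A=2 B=3 C=0)
Step 3: pour(B -> C) -> (A=2 B=0 C=3)
Step 4: pour(A -> B) -> (A=0 B=2 C=3)
Step 5: pour(B -> C) -> (A=0 B=0 C=5)
Step 6: fill(A) -> (A=6 B=0 C=5)
Step 7: pour(A -> C) -> (A=3 B=0 C=8)

Answer: 3 0 8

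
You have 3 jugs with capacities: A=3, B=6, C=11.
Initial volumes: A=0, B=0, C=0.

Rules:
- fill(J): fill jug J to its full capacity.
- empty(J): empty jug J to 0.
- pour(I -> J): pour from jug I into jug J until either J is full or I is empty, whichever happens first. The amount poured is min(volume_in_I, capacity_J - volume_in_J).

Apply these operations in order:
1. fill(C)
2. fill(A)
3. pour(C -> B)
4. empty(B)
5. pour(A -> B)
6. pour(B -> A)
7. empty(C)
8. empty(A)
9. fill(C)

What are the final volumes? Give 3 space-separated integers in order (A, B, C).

Answer: 0 0 11

Derivation:
Step 1: fill(C) -> (A=0 B=0 C=11)
Step 2: fill(A) -> (A=3 B=0 C=11)
Step 3: pour(C -> B) -> (A=3 B=6 C=5)
Step 4: empty(B) -> (A=3 B=0 C=5)
Step 5: pour(A -> B) -> (A=0 B=3 C=5)
Step 6: pour(B -> A) -> (A=3 B=0 C=5)
Step 7: empty(C) -> (A=3 B=0 C=0)
Step 8: empty(A) -> (A=0 B=0 C=0)
Step 9: fill(C) -> (A=0 B=0 C=11)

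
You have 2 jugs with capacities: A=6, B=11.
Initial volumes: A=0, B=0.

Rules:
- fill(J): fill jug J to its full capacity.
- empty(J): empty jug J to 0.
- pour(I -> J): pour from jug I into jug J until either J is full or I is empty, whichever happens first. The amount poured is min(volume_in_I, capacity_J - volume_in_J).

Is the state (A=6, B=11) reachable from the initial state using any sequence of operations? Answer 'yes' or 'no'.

Answer: yes

Derivation:
BFS from (A=0, B=0):
  1. fill(A) -> (A=6 B=0)
  2. fill(B) -> (A=6 B=11)
Target reached → yes.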